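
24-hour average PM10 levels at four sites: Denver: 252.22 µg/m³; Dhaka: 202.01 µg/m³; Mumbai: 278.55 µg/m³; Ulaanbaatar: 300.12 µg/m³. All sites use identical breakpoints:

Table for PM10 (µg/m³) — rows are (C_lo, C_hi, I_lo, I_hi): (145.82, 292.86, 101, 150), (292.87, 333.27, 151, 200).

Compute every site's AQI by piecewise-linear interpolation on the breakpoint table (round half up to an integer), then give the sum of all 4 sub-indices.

Denver: 252.22 lies in 145.82–292.86, so I_lo=101, I_hi=150, C_lo=145.82, C_hi=292.86.
(150−101)/(292.86−145.82) × (252.22−145.82) + 101 = 49/147.04 × 106.40 + 101 ≈ 136.46 → 136.
Dhaka 202.01: bracket 145.82–292.86 → index 101–150; slope 49/147.04, offset 56.19.
AQI = 101 + 49/147.04·56.19 ≈ 119.72 ⇒ 120.
Mumbai: row 145.82–292.86 (AQI 101–150). (150−101)·(278.55−145.82)/(292.86−145.82) + 101 = 49·132.73/147.04 + 101 ≈ 145.23 → 145.
Ulaanbaatar: row 292.87–333.27 (AQI 151–200). (200−151)·(300.12−292.87)/(333.27−292.87) + 151 = 49·7.25/40.40 + 151 ≈ 159.79 → 160.
AQIs: Denver=136, Dhaka=120, Mumbai=145, Ulaanbaatar=160. Sum = 136 + 120 + 145 + 160 = 561.

561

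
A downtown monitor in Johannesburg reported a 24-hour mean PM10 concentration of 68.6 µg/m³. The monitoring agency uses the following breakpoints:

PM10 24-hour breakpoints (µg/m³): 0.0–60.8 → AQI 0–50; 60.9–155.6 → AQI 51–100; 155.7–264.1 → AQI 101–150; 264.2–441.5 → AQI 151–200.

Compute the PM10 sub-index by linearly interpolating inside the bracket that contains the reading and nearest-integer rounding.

55

PM10: row 60.9–155.6 (AQI 51–100). (100−51)·(68.6−60.9)/(155.6−60.9) + 51 = 49·7.7/94.7 + 51 ≈ 54.98 → 55.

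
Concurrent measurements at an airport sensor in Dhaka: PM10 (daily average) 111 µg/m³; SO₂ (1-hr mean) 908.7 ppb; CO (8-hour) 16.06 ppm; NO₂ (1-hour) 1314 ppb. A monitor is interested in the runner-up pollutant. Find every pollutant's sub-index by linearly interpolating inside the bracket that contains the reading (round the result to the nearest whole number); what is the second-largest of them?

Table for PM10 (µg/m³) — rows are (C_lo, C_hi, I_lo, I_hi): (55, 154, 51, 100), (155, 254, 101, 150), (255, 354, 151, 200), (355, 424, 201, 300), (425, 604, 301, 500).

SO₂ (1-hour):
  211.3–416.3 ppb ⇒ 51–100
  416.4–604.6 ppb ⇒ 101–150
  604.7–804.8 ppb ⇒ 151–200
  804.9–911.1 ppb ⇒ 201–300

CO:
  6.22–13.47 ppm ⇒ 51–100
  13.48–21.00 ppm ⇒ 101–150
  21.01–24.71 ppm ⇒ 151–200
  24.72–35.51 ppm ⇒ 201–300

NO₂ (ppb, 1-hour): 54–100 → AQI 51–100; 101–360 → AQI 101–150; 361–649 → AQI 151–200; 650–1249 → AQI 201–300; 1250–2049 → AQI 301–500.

298

PM10: row 55–154 (AQI 51–100). (100−51)·(111−55)/(154−55) + 51 = 49·56/99 + 51 ≈ 78.72 → 79.
SO₂: 908.7 lies in 804.9–911.1, so I_lo=201, I_hi=300, C_lo=804.9, C_hi=911.1.
(300−201)/(911.1−804.9) × (908.7−804.9) + 201 = 99/106.2 × 103.8 + 201 ≈ 297.76 → 298.
CO: 16.06 ∈ [13.48, 21.00] ↔ index [101, 150].
101 + (16.06−13.48)·(150−101)/(21.00−13.48) = 101 + 2.58·49/7.52 ≈ 117.81, so AQI = 118.
NO₂ 1314: bracket 1250–2049 → index 301–500; slope 199/799, offset 64.
AQI = 301 + 199/799·64 ≈ 316.94 ⇒ 317.
Sub-indices: PM10→79, SO₂→298, CO→118, NO₂→317. Ranked high→low: 317, 298, 118, 79. Second-highest sub-index = 298.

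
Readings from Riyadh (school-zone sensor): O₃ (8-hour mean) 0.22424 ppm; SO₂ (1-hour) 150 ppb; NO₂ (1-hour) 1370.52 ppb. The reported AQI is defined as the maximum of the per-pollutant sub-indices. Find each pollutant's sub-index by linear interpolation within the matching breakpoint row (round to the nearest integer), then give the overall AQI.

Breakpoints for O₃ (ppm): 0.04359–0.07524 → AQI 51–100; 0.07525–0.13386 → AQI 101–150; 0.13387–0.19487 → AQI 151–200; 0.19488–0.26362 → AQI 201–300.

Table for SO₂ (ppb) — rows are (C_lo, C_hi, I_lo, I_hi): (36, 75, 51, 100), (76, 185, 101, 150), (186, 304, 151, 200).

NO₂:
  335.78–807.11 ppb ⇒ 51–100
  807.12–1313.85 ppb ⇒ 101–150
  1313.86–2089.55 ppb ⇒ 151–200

O₃: 0.22424 lies in 0.19488–0.26362, so I_lo=201, I_hi=300, C_lo=0.19488, C_hi=0.26362.
(300−201)/(0.26362−0.19488) × (0.22424−0.19488) + 201 = 99/0.06874 × 0.02936 + 201 ≈ 243.28 → 243.
SO₂: row 76–185 (AQI 101–150). (150−101)·(150−76)/(185−76) + 101 = 49·74/109 + 101 ≈ 134.27 → 134.
NO₂: 1370.52 lies in 1313.86–2089.55, so I_lo=151, I_hi=200, C_lo=1313.86, C_hi=2089.55.
(200−151)/(2089.55−1313.86) × (1370.52−1313.86) + 151 = 49/775.69 × 56.66 + 151 ≈ 154.58 → 155.
Sub-indices: O₃→243, SO₂→134, NO₂→155. Overall AQI = max = 243; dominant pollutant is O₃.

243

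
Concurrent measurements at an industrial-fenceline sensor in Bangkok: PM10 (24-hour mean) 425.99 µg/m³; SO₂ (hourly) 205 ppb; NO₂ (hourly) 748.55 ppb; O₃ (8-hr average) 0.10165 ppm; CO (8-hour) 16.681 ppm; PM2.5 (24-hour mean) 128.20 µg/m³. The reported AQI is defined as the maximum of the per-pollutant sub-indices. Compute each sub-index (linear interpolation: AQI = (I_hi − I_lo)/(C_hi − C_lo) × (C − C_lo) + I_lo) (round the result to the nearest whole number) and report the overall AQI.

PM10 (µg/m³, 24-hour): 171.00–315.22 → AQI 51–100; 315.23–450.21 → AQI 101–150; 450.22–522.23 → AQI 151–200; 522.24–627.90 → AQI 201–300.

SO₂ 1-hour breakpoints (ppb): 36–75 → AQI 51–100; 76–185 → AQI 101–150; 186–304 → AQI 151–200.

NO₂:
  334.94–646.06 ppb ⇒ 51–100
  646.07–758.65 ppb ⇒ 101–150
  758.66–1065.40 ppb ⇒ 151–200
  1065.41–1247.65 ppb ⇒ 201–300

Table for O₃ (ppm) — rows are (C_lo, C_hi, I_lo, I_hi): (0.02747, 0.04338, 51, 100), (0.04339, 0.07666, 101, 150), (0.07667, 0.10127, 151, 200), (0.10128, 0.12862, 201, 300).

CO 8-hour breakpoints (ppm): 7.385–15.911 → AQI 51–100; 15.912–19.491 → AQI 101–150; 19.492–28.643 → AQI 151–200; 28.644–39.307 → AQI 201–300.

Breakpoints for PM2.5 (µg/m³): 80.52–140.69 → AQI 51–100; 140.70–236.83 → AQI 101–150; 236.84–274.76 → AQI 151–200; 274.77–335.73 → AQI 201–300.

202

PM10: 425.99 ∈ [315.23, 450.21] ↔ index [101, 150].
101 + (425.99−315.23)·(150−101)/(450.21−315.23) = 101 + 110.76·49/134.98 ≈ 141.21, so AQI = 141.
SO₂ 205: bracket 186–304 → index 151–200; slope 49/118, offset 19.
AQI = 151 + 49/118·19 ≈ 158.89 ⇒ 159.
NO₂: row 646.07–758.65 (AQI 101–150). (150−101)·(748.55−646.07)/(758.65−646.07) + 101 = 49·102.48/112.58 + 101 ≈ 145.60 → 146.
O₃: 0.10165 lies in 0.10128–0.12862, so I_lo=201, I_hi=300, C_lo=0.10128, C_hi=0.12862.
(300−201)/(0.12862−0.10128) × (0.10165−0.10128) + 201 = 99/0.02734 × 0.00037 + 201 ≈ 202.34 → 202.
CO: 16.681 lies in 15.912–19.491, so I_lo=101, I_hi=150, C_lo=15.912, C_hi=19.491.
(150−101)/(19.491−15.912) × (16.681−15.912) + 101 = 49/3.579 × 0.769 + 101 ≈ 111.53 → 112.
PM2.5 128.20: bracket 80.52–140.69 → index 51–100; slope 49/60.17, offset 47.68.
AQI = 51 + 49/60.17·47.68 ≈ 89.83 ⇒ 90.
Sub-indices: PM10→141, SO₂→159, NO₂→146, O₃→202, CO→112, PM2.5→90. Overall AQI = max = 202; dominant pollutant is O₃.
AQI 202: Very Unhealthy.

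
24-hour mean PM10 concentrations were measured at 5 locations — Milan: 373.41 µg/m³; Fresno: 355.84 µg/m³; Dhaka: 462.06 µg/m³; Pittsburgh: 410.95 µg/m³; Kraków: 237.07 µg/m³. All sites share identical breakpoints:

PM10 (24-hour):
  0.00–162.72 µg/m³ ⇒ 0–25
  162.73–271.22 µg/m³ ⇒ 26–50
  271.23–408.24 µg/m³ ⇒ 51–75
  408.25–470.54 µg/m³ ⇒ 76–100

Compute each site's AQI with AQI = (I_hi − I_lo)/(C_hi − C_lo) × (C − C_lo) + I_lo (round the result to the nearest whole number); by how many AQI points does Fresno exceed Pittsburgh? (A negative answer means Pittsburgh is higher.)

Milan: row 271.23–408.24 (AQI 51–75). (75−51)·(373.41−271.23)/(408.24−271.23) + 51 = 24·102.18/137.01 + 51 ≈ 68.90 → 69.
Fresno: 355.84 ∈ [271.23, 408.24] ↔ index [51, 75].
51 + (355.84−271.23)·(75−51)/(408.24−271.23) = 51 + 84.61·24/137.01 ≈ 65.82, so AQI = 66.
Dhaka: row 408.25–470.54 (AQI 76–100). (100−76)·(462.06−408.25)/(470.54−408.25) + 76 = 24·53.81/62.29 + 76 ≈ 96.73 → 97.
Pittsburgh: 410.95 lies in 408.25–470.54, so I_lo=76, I_hi=100, C_lo=408.25, C_hi=470.54.
(100−76)/(470.54−408.25) × (410.95−408.25) + 76 = 24/62.29 × 2.70 + 76 ≈ 77.04 → 77.
Kraków 237.07: bracket 162.73–271.22 → index 26–50; slope 24/108.49, offset 74.34.
AQI = 26 + 24/108.49·74.34 ≈ 42.45 ⇒ 42.
AQIs: Milan=69, Fresno=66, Dhaka=97, Pittsburgh=77, Kraków=42. Fresno (66) − Pittsburgh (77) = -11.

-11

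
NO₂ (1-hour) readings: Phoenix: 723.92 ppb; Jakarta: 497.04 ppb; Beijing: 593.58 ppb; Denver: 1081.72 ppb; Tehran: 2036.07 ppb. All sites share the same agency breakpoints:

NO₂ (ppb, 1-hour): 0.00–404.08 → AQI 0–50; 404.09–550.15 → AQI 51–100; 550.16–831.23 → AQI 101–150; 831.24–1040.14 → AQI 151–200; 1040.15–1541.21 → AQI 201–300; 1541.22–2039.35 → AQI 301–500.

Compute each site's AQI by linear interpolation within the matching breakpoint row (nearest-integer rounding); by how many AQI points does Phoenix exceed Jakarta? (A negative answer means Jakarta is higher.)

49

Phoenix: 723.92 lies in 550.16–831.23, so I_lo=101, I_hi=150, C_lo=550.16, C_hi=831.23.
(150−101)/(831.23−550.16) × (723.92−550.16) + 101 = 49/281.07 × 173.76 + 101 ≈ 131.29 → 131.
Jakarta 497.04: bracket 404.09–550.15 → index 51–100; slope 49/146.06, offset 92.95.
AQI = 51 + 49/146.06·92.95 ≈ 82.18 ⇒ 82.
Beijing: 593.58 ∈ [550.16, 831.23] ↔ index [101, 150].
101 + (593.58−550.16)·(150−101)/(831.23−550.16) = 101 + 43.42·49/281.07 ≈ 108.57, so AQI = 109.
Denver 1081.72: bracket 1040.15–1541.21 → index 201–300; slope 99/501.06, offset 41.57.
AQI = 201 + 99/501.06·41.57 ≈ 209.21 ⇒ 209.
Tehran: 2036.07 ∈ [1541.22, 2039.35] ↔ index [301, 500].
301 + (2036.07−1541.22)·(500−301)/(2039.35−1541.22) = 301 + 494.85·199/498.13 ≈ 498.69, so AQI = 499.
AQIs: Phoenix=131, Jakarta=82, Beijing=109, Denver=209, Tehran=499. Phoenix (131) − Jakarta (82) = 49.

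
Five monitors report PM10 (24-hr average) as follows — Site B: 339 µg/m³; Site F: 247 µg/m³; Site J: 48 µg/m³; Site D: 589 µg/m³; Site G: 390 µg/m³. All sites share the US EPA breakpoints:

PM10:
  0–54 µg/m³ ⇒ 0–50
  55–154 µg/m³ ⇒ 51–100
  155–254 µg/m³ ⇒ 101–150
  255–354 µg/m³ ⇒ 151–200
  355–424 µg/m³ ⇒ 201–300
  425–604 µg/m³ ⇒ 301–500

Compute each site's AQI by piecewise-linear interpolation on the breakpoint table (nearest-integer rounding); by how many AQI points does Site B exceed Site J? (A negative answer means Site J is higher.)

Site B: 339 lies in 255–354, so I_lo=151, I_hi=200, C_lo=255, C_hi=354.
(200−151)/(354−255) × (339−255) + 151 = 49/99 × 84 + 151 ≈ 192.58 → 193.
Site F 247: bracket 155–254 → index 101–150; slope 49/99, offset 92.
AQI = 101 + 49/99·92 ≈ 146.54 ⇒ 147.
Site J: 48 lies in 0–54, so I_lo=0, I_hi=50, C_lo=0, C_hi=54.
(50−0)/(54−0) × (48−0) + 0 = 50/54 × 48 + 0 ≈ 44.44 → 44.
Site D 589: bracket 425–604 → index 301–500; slope 199/179, offset 164.
AQI = 301 + 199/179·164 ≈ 483.32 ⇒ 483.
Site G 390: bracket 355–424 → index 201–300; slope 99/69, offset 35.
AQI = 201 + 99/69·35 ≈ 251.22 ⇒ 251.
AQIs: Site B=193, Site F=147, Site J=44, Site D=483, Site G=251. Site B (193) − Site J (44) = 149.

149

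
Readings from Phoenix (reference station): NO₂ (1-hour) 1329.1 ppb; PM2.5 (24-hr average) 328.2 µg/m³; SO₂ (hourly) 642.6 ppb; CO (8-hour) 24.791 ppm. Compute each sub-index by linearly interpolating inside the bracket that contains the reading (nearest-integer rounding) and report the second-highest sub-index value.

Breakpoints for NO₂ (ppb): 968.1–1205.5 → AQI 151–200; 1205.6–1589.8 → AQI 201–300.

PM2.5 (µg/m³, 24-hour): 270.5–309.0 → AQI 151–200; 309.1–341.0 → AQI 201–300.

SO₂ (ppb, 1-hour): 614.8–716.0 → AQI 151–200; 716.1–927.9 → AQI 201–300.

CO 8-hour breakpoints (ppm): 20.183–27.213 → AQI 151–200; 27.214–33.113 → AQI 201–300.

233

NO₂: row 1205.6–1589.8 (AQI 201–300). (300−201)·(1329.1−1205.6)/(1589.8−1205.6) + 201 = 99·123.5/384.2 + 201 ≈ 232.82 → 233.
PM2.5: row 309.1–341.0 (AQI 201–300). (300−201)·(328.2−309.1)/(341.0−309.1) + 201 = 99·19.1/31.9 + 201 ≈ 260.28 → 260.
SO₂: 642.6 ∈ [614.8, 716.0] ↔ index [151, 200].
151 + (642.6−614.8)·(200−151)/(716.0−614.8) = 151 + 27.8·49/101.2 ≈ 164.46, so AQI = 164.
CO: 24.791 ∈ [20.183, 27.213] ↔ index [151, 200].
151 + (24.791−20.183)·(200−151)/(27.213−20.183) = 151 + 4.608·49/7.030 ≈ 183.12, so AQI = 183.
Sub-indices: NO₂→233, PM2.5→260, SO₂→164, CO→183. Ranked high→low: 260, 233, 183, 164. Second-highest sub-index = 233.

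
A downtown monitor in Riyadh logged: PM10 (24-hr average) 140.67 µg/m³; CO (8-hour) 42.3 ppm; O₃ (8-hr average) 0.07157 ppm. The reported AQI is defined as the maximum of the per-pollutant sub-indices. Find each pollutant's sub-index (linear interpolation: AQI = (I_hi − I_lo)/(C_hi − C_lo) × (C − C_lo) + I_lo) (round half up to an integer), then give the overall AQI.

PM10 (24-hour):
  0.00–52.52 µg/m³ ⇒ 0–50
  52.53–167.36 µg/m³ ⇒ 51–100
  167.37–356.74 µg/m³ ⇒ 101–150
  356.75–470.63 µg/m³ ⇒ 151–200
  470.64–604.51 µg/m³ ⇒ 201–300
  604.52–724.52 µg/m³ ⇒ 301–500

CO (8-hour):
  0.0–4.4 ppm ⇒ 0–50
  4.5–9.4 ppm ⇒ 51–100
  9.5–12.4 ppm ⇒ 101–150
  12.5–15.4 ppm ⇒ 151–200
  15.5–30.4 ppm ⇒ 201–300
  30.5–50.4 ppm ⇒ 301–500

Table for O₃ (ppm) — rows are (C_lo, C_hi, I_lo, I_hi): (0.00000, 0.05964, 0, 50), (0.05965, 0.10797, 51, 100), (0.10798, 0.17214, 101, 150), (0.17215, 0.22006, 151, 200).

419

PM10 140.67: bracket 52.53–167.36 → index 51–100; slope 49/114.83, offset 88.14.
AQI = 51 + 49/114.83·88.14 ≈ 88.61 ⇒ 89.
CO 42.3: bracket 30.5–50.4 → index 301–500; slope 199/19.9, offset 11.8.
AQI = 301 + 199/19.9·11.8 ≈ 419.00 ⇒ 419.
O₃: 0.07157 ∈ [0.05965, 0.10797] ↔ index [51, 100].
51 + (0.07157−0.05965)·(100−51)/(0.10797−0.05965) = 51 + 0.01192·49/0.04832 ≈ 63.09, so AQI = 63.
Sub-indices: PM10→89, CO→419, O₃→63. Overall AQI = max = 419; dominant pollutant is CO.
AQI 419: Hazardous.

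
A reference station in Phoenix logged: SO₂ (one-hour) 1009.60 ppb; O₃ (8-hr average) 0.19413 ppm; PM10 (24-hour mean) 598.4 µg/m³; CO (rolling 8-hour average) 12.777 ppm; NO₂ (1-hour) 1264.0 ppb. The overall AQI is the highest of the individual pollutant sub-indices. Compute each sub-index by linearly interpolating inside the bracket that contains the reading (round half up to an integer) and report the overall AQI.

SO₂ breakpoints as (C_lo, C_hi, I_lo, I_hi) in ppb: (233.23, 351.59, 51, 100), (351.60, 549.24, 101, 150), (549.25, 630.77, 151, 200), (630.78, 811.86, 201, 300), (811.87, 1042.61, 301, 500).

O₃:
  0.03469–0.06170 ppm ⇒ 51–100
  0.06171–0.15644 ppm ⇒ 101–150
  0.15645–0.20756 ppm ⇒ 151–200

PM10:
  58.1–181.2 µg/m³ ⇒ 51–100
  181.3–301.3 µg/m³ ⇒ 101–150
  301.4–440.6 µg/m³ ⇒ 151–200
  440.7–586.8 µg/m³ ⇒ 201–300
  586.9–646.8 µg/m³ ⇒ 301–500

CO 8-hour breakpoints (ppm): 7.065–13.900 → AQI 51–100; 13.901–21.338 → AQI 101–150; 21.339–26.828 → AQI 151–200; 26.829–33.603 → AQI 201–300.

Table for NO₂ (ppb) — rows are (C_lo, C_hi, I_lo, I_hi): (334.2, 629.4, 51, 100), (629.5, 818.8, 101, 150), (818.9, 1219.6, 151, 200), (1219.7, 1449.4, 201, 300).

472

SO₂ 1009.60: bracket 811.87–1042.61 → index 301–500; slope 199/230.74, offset 197.73.
AQI = 301 + 199/230.74·197.73 ≈ 471.53 ⇒ 472.
O₃: row 0.15645–0.20756 (AQI 151–200). (200−151)·(0.19413−0.15645)/(0.20756−0.15645) + 151 = 49·0.03768/0.05111 + 151 ≈ 187.12 → 187.
PM10 598.4: bracket 586.9–646.8 → index 301–500; slope 199/59.9, offset 11.5.
AQI = 301 + 199/59.9·11.5 ≈ 339.21 ⇒ 339.
CO: 12.777 ∈ [7.065, 13.900] ↔ index [51, 100].
51 + (12.777−7.065)·(100−51)/(13.900−7.065) = 51 + 5.712·49/6.835 ≈ 91.95, so AQI = 92.
NO₂: row 1219.7–1449.4 (AQI 201–300). (300−201)·(1264.0−1219.7)/(1449.4−1219.7) + 201 = 99·44.3/229.7 + 201 ≈ 220.09 → 220.
Sub-indices: SO₂→472, O₃→187, PM10→339, CO→92, NO₂→220. Overall AQI = max = 472; dominant pollutant is SO₂.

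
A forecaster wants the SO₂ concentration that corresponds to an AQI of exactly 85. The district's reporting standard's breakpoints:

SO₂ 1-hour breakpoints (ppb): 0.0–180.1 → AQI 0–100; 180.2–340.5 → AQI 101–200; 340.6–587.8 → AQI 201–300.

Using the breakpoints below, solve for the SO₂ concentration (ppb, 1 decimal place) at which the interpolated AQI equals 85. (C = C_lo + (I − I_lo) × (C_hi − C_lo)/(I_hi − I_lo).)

153.1

AQI 85 lies in the 0–100 band, which corresponds to 0.0–180.1 ppb.
C = 0.0 + (85−0)×(180.1−0.0)/(100−0) = 0.0 + 85×180.1/100 ≈ 153.085 ppb → 153.1 ppb to 1 dp.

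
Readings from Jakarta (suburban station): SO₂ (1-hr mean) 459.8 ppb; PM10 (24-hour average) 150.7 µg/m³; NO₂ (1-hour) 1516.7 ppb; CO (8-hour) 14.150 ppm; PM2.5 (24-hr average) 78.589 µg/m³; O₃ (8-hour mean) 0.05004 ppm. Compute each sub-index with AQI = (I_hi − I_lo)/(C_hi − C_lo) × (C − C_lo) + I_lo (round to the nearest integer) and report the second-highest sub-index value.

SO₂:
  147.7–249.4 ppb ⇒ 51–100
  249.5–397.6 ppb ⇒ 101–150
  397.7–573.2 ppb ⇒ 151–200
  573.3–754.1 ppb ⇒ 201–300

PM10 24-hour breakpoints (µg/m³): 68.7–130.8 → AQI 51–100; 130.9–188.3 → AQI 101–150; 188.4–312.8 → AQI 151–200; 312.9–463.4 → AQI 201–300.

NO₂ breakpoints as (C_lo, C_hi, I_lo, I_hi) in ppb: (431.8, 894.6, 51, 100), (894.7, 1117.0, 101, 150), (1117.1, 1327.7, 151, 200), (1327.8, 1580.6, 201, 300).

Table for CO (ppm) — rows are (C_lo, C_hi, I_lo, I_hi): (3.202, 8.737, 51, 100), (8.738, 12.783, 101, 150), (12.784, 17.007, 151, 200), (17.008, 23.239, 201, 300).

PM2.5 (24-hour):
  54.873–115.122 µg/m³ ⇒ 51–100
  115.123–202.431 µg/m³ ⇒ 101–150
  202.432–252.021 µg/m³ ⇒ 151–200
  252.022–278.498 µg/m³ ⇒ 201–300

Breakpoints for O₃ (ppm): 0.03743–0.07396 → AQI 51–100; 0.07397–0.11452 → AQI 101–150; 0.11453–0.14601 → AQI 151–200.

168

SO₂: 459.8 ∈ [397.7, 573.2] ↔ index [151, 200].
151 + (459.8−397.7)·(200−151)/(573.2−397.7) = 151 + 62.1·49/175.5 ≈ 168.34, so AQI = 168.
PM10 150.7: bracket 130.9–188.3 → index 101–150; slope 49/57.4, offset 19.8.
AQI = 101 + 49/57.4·19.8 ≈ 117.90 ⇒ 118.
NO₂: 1516.7 lies in 1327.8–1580.6, so I_lo=201, I_hi=300, C_lo=1327.8, C_hi=1580.6.
(300−201)/(1580.6−1327.8) × (1516.7−1327.8) + 201 = 99/252.8 × 188.9 + 201 ≈ 274.98 → 275.
CO 14.150: bracket 12.784–17.007 → index 151–200; slope 49/4.223, offset 1.366.
AQI = 151 + 49/4.223·1.366 ≈ 166.85 ⇒ 167.
PM2.5 78.589: bracket 54.873–115.122 → index 51–100; slope 49/60.249, offset 23.716.
AQI = 51 + 49/60.249·23.716 ≈ 70.29 ⇒ 70.
O₃: 0.05004 lies in 0.03743–0.07396, so I_lo=51, I_hi=100, C_lo=0.03743, C_hi=0.07396.
(100−51)/(0.07396−0.03743) × (0.05004−0.03743) + 51 = 49/0.03653 × 0.01261 + 51 ≈ 67.91 → 68.
Sub-indices: SO₂→168, PM10→118, NO₂→275, CO→167, PM2.5→70, O₃→68. Ranked high→low: 275, 168, 167, 118, 70, 68. Second-highest sub-index = 168.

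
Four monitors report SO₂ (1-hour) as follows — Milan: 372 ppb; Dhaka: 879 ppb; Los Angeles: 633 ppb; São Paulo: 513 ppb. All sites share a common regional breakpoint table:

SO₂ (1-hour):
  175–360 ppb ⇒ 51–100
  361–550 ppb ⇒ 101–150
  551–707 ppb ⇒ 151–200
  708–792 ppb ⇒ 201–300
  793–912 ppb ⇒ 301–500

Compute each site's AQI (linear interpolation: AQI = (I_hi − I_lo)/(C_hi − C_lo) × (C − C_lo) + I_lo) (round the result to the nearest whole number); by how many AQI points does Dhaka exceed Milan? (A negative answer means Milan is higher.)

Milan: row 361–550 (AQI 101–150). (150−101)·(372−361)/(550−361) + 101 = 49·11/189 + 101 ≈ 103.85 → 104.
Dhaka: 879 lies in 793–912, so I_lo=301, I_hi=500, C_lo=793, C_hi=912.
(500−301)/(912−793) × (879−793) + 301 = 199/119 × 86 + 301 ≈ 444.82 → 445.
Los Angeles: 633 ∈ [551, 707] ↔ index [151, 200].
151 + (633−551)·(200−151)/(707−551) = 151 + 82·49/156 ≈ 176.76, so AQI = 177.
São Paulo: row 361–550 (AQI 101–150). (150−101)·(513−361)/(550−361) + 101 = 49·152/189 + 101 ≈ 140.41 → 140.
AQIs: Milan=104, Dhaka=445, Los Angeles=177, São Paulo=140. Dhaka (445) − Milan (104) = 341.

341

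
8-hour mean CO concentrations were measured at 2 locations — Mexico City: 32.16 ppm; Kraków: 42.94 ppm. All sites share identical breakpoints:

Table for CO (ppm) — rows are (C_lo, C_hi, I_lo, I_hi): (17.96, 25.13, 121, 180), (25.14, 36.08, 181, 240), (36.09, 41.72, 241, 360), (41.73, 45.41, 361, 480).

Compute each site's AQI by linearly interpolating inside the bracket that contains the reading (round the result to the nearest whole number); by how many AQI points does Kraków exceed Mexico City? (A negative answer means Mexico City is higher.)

181

Mexico City: 32.16 ∈ [25.14, 36.08] ↔ index [181, 240].
181 + (32.16−25.14)·(240−181)/(36.08−25.14) = 181 + 7.02·59/10.94 ≈ 218.86, so AQI = 219.
Kraków: 42.94 lies in 41.73–45.41, so I_lo=361, I_hi=480, C_lo=41.73, C_hi=45.41.
(480−361)/(45.41−41.73) × (42.94−41.73) + 361 = 119/3.68 × 1.21 + 361 ≈ 400.13 → 400.
AQIs: Mexico City=219, Kraków=400. Kraków (400) − Mexico City (219) = 181.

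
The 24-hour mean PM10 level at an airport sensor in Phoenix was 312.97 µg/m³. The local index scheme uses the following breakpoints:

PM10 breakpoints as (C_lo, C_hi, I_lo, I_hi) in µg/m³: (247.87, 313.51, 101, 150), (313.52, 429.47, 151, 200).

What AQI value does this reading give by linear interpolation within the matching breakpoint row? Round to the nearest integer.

PM10: 312.97 ∈ [247.87, 313.51] ↔ index [101, 150].
101 + (312.97−247.87)·(150−101)/(313.51−247.87) = 101 + 65.10·49/65.64 ≈ 149.60, so AQI = 150.
AQI 150 falls in the Unhealthy for Sensitive Groups category.

150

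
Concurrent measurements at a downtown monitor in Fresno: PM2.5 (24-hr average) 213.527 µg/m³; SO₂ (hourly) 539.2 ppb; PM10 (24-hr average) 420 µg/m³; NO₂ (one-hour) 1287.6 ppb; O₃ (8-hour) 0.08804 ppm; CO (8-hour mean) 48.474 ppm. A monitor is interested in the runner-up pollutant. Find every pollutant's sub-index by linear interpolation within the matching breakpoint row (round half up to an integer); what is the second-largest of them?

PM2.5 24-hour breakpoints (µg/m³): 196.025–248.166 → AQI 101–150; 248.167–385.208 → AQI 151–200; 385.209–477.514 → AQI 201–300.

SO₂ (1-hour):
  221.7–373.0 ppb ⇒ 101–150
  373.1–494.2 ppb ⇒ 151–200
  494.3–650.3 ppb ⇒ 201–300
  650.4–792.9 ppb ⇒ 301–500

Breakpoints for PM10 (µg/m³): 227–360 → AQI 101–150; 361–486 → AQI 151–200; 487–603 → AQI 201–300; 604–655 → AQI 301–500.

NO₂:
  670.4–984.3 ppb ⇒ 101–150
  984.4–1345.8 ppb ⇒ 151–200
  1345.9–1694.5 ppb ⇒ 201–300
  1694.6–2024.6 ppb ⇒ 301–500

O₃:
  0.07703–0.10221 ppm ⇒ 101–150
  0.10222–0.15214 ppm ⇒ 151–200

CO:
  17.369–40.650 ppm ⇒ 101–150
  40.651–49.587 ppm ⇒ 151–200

194

PM2.5: 213.527 ∈ [196.025, 248.166] ↔ index [101, 150].
101 + (213.527−196.025)·(150−101)/(248.166−196.025) = 101 + 17.502·49/52.141 ≈ 117.45, so AQI = 117.
SO₂: 539.2 lies in 494.3–650.3, so I_lo=201, I_hi=300, C_lo=494.3, C_hi=650.3.
(300−201)/(650.3−494.3) × (539.2−494.3) + 201 = 99/156.0 × 44.9 + 201 ≈ 229.49 → 229.
PM10: row 361–486 (AQI 151–200). (200−151)·(420−361)/(486−361) + 151 = 49·59/125 + 151 ≈ 174.13 → 174.
NO₂: 1287.6 ∈ [984.4, 1345.8] ↔ index [151, 200].
151 + (1287.6−984.4)·(200−151)/(1345.8−984.4) = 151 + 303.2·49/361.4 ≈ 192.11, so AQI = 192.
O₃: 0.08804 lies in 0.07703–0.10221, so I_lo=101, I_hi=150, C_lo=0.07703, C_hi=0.10221.
(150−101)/(0.10221−0.07703) × (0.08804−0.07703) + 101 = 49/0.02518 × 0.01101 + 101 ≈ 122.43 → 122.
CO: 48.474 lies in 40.651–49.587, so I_lo=151, I_hi=200, C_lo=40.651, C_hi=49.587.
(200−151)/(49.587−40.651) × (48.474−40.651) + 151 = 49/8.936 × 7.823 + 151 ≈ 193.90 → 194.
Sub-indices: PM2.5→117, SO₂→229, PM10→174, NO₂→192, O₃→122, CO→194. Ranked high→low: 229, 194, 192, 174, 122, 117. Second-highest sub-index = 194.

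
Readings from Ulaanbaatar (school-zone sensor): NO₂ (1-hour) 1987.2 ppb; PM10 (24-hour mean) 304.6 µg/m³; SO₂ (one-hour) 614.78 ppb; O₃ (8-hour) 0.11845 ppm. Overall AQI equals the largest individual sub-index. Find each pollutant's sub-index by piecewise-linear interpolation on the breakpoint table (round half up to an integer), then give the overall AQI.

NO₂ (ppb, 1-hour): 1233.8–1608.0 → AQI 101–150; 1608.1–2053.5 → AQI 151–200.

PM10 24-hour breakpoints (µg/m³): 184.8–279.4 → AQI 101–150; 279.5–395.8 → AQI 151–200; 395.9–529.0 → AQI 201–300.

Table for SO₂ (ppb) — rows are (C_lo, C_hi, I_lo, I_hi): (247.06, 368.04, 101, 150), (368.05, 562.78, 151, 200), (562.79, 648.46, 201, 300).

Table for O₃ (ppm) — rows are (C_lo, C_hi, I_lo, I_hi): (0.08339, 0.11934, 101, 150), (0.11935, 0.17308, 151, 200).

261

NO₂: 1987.2 lies in 1608.1–2053.5, so I_lo=151, I_hi=200, C_lo=1608.1, C_hi=2053.5.
(200−151)/(2053.5−1608.1) × (1987.2−1608.1) + 151 = 49/445.4 × 379.1 + 151 ≈ 192.71 → 193.
PM10: 304.6 lies in 279.5–395.8, so I_lo=151, I_hi=200, C_lo=279.5, C_hi=395.8.
(200−151)/(395.8−279.5) × (304.6−279.5) + 151 = 49/116.3 × 25.1 + 151 ≈ 161.58 → 162.
SO₂: 614.78 lies in 562.79–648.46, so I_lo=201, I_hi=300, C_lo=562.79, C_hi=648.46.
(300−201)/(648.46−562.79) × (614.78−562.79) + 201 = 99/85.67 × 51.99 + 201 ≈ 261.08 → 261.
O₃ 0.11845: bracket 0.08339–0.11934 → index 101–150; slope 49/0.03595, offset 0.03506.
AQI = 101 + 49/0.03595·0.03506 ≈ 148.79 ⇒ 149.
Sub-indices: NO₂→193, PM10→162, SO₂→261, O₃→149. Overall AQI = max = 261; dominant pollutant is SO₂.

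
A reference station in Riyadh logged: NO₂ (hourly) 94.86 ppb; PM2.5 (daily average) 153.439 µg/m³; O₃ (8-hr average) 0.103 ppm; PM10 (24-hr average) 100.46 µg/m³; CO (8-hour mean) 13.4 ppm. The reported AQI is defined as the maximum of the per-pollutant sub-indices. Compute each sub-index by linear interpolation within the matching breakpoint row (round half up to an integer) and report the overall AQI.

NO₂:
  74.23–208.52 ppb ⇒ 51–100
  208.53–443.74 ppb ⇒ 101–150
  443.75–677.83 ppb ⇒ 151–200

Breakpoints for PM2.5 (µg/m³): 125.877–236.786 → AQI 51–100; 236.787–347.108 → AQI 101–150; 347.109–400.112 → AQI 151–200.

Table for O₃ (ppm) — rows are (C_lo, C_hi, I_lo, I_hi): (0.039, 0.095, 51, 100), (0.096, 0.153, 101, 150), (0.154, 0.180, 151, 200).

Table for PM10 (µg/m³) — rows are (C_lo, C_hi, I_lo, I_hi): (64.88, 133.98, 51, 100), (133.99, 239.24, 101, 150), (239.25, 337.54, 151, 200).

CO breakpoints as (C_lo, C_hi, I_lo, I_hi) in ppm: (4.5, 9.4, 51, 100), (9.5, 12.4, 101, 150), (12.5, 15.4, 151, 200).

NO₂: 94.86 lies in 74.23–208.52, so I_lo=51, I_hi=100, C_lo=74.23, C_hi=208.52.
(100−51)/(208.52−74.23) × (94.86−74.23) + 51 = 49/134.29 × 20.63 + 51 ≈ 58.53 → 59.
PM2.5 153.439: bracket 125.877–236.786 → index 51–100; slope 49/110.909, offset 27.562.
AQI = 51 + 49/110.909·27.562 ≈ 63.18 ⇒ 63.
O₃: 0.103 ∈ [0.096, 0.153] ↔ index [101, 150].
101 + (0.103−0.096)·(150−101)/(0.153−0.096) = 101 + 0.007·49/0.057 ≈ 107.02, so AQI = 107.
PM10 100.46: bracket 64.88–133.98 → index 51–100; slope 49/69.10, offset 35.58.
AQI = 51 + 49/69.10·35.58 ≈ 76.23 ⇒ 76.
CO: 13.4 lies in 12.5–15.4, so I_lo=151, I_hi=200, C_lo=12.5, C_hi=15.4.
(200−151)/(15.4−12.5) × (13.4−12.5) + 151 = 49/2.9 × 0.9 + 151 ≈ 166.21 → 166.
Sub-indices: NO₂→59, PM2.5→63, O₃→107, PM10→76, CO→166. Overall AQI = max = 166; dominant pollutant is CO.
AQI 166: Unhealthy.

166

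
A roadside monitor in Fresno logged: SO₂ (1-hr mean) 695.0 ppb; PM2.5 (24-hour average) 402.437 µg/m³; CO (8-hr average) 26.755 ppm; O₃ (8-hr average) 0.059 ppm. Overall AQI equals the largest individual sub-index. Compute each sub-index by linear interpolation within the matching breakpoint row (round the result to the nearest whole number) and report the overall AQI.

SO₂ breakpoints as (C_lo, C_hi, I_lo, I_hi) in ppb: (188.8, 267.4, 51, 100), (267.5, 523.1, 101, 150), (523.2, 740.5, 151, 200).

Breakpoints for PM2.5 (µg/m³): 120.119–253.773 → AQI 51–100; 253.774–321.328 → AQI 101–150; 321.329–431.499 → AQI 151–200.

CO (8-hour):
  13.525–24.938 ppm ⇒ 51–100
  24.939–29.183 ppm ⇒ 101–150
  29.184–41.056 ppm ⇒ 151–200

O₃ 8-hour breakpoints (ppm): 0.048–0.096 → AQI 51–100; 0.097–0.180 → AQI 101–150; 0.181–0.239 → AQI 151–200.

SO₂: row 523.2–740.5 (AQI 151–200). (200−151)·(695.0−523.2)/(740.5−523.2) + 151 = 49·171.8/217.3 + 151 ≈ 189.74 → 190.
PM2.5 402.437: bracket 321.329–431.499 → index 151–200; slope 49/110.170, offset 81.108.
AQI = 151 + 49/110.170·81.108 ≈ 187.07 ⇒ 187.
CO: 26.755 ∈ [24.939, 29.183] ↔ index [101, 150].
101 + (26.755−24.939)·(150−101)/(29.183−24.939) = 101 + 1.816·49/4.244 ≈ 121.97, so AQI = 122.
O₃: row 0.048–0.096 (AQI 51–100). (100−51)·(0.059−0.048)/(0.096−0.048) + 51 = 49·0.011/0.048 + 51 ≈ 62.23 → 62.
Sub-indices: SO₂→190, PM2.5→187, CO→122, O₃→62. Overall AQI = max = 190; dominant pollutant is SO₂.

190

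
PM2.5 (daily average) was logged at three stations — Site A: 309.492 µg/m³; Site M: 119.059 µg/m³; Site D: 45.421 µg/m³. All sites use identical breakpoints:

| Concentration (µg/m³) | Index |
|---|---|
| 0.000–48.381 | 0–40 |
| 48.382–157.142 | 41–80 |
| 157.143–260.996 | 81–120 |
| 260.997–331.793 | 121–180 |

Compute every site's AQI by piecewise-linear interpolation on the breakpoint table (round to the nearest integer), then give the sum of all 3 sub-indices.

265

Site A: 309.492 lies in 260.997–331.793, so I_lo=121, I_hi=180, C_lo=260.997, C_hi=331.793.
(180−121)/(331.793−260.997) × (309.492−260.997) + 121 = 59/70.796 × 48.495 + 121 ≈ 161.41 → 161.
Site M: 119.059 lies in 48.382–157.142, so I_lo=41, I_hi=80, C_lo=48.382, C_hi=157.142.
(80−41)/(157.142−48.382) × (119.059−48.382) + 41 = 39/108.760 × 70.677 + 41 ≈ 66.34 → 66.
Site D: row 0.000–48.381 (AQI 0–40). (40−0)·(45.421−0.000)/(48.381−0.000) + 0 = 40·45.421/48.381 + 0 ≈ 37.55 → 38.
AQIs: Site A=161, Site M=66, Site D=38. Sum = 161 + 66 + 38 = 265.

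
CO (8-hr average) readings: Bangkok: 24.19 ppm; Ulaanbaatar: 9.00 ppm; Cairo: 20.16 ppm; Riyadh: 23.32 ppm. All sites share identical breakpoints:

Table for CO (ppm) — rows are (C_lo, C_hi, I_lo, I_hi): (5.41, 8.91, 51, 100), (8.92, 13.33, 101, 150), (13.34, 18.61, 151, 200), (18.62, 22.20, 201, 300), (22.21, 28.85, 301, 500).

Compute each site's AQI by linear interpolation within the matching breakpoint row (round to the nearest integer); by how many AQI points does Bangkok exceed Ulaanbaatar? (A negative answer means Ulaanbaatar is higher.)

258

Bangkok 24.19: bracket 22.21–28.85 → index 301–500; slope 199/6.64, offset 1.98.
AQI = 301 + 199/6.64·1.98 ≈ 360.34 ⇒ 360.
Ulaanbaatar: 9.00 ∈ [8.92, 13.33] ↔ index [101, 150].
101 + (9.00−8.92)·(150−101)/(13.33−8.92) = 101 + 0.08·49/4.41 ≈ 101.89, so AQI = 102.
Cairo: 20.16 lies in 18.62–22.20, so I_lo=201, I_hi=300, C_lo=18.62, C_hi=22.20.
(300−201)/(22.20−18.62) × (20.16−18.62) + 201 = 99/3.58 × 1.54 + 201 ≈ 243.59 → 244.
Riyadh: 23.32 ∈ [22.21, 28.85] ↔ index [301, 500].
301 + (23.32−22.21)·(500−301)/(28.85−22.21) = 301 + 1.11·199/6.64 ≈ 334.27, so AQI = 334.
AQIs: Bangkok=360, Ulaanbaatar=102, Cairo=244, Riyadh=334. Bangkok (360) − Ulaanbaatar (102) = 258.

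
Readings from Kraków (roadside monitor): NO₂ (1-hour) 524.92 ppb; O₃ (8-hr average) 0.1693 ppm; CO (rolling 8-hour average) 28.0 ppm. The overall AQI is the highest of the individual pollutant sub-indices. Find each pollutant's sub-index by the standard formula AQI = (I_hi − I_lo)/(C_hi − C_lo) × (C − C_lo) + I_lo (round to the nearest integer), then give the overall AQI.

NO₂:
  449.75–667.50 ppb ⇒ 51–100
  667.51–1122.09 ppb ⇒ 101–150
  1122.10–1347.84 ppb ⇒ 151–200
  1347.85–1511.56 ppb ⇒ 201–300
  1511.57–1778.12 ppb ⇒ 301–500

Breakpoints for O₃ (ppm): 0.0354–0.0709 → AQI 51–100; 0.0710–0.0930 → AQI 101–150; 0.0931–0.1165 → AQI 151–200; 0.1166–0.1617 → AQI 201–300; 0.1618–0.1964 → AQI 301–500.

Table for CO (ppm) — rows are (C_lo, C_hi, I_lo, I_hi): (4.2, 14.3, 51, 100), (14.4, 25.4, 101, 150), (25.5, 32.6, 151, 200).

344

NO₂: 524.92 lies in 449.75–667.50, so I_lo=51, I_hi=100, C_lo=449.75, C_hi=667.50.
(100−51)/(667.50−449.75) × (524.92−449.75) + 51 = 49/217.75 × 75.17 + 51 ≈ 67.92 → 68.
O₃: 0.1693 ∈ [0.1618, 0.1964] ↔ index [301, 500].
301 + (0.1693−0.1618)·(500−301)/(0.1964−0.1618) = 301 + 0.0075·199/0.0346 ≈ 344.14, so AQI = 344.
CO: row 25.5–32.6 (AQI 151–200). (200−151)·(28.0−25.5)/(32.6−25.5) + 151 = 49·2.5/7.1 + 151 ≈ 168.25 → 168.
Sub-indices: NO₂→68, O₃→344, CO→168. Overall AQI = max = 344; dominant pollutant is O₃.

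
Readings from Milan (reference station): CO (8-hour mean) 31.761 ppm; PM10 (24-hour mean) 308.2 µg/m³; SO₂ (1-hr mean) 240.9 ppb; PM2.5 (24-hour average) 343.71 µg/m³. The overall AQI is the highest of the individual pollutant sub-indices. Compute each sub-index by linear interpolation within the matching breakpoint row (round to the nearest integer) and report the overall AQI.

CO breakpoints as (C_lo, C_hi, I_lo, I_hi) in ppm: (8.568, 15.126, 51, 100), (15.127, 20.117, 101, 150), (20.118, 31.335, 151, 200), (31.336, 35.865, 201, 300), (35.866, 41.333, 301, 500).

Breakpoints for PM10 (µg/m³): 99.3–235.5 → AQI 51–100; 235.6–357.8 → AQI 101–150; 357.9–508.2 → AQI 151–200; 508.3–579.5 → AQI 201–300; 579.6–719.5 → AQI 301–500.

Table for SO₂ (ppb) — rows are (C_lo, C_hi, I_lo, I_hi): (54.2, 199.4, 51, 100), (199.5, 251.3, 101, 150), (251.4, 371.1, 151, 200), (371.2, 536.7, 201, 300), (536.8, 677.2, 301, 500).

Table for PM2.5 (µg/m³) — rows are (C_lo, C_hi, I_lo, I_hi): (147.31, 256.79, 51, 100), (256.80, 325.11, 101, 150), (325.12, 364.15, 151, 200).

210

CO: 31.761 lies in 31.336–35.865, so I_lo=201, I_hi=300, C_lo=31.336, C_hi=35.865.
(300−201)/(35.865−31.336) × (31.761−31.336) + 201 = 99/4.529 × 0.425 + 201 ≈ 210.29 → 210.
PM10: row 235.6–357.8 (AQI 101–150). (150−101)·(308.2−235.6)/(357.8−235.6) + 101 = 49·72.6/122.2 + 101 ≈ 130.11 → 130.
SO₂: row 199.5–251.3 (AQI 101–150). (150−101)·(240.9−199.5)/(251.3−199.5) + 101 = 49·41.4/51.8 + 101 ≈ 140.16 → 140.
PM2.5: row 325.12–364.15 (AQI 151–200). (200−151)·(343.71−325.12)/(364.15−325.12) + 151 = 49·18.59/39.03 + 151 ≈ 174.34 → 174.
Sub-indices: CO→210, PM10→130, SO₂→140, PM2.5→174. Overall AQI = max = 210; dominant pollutant is CO.
AQI 210: Very Unhealthy.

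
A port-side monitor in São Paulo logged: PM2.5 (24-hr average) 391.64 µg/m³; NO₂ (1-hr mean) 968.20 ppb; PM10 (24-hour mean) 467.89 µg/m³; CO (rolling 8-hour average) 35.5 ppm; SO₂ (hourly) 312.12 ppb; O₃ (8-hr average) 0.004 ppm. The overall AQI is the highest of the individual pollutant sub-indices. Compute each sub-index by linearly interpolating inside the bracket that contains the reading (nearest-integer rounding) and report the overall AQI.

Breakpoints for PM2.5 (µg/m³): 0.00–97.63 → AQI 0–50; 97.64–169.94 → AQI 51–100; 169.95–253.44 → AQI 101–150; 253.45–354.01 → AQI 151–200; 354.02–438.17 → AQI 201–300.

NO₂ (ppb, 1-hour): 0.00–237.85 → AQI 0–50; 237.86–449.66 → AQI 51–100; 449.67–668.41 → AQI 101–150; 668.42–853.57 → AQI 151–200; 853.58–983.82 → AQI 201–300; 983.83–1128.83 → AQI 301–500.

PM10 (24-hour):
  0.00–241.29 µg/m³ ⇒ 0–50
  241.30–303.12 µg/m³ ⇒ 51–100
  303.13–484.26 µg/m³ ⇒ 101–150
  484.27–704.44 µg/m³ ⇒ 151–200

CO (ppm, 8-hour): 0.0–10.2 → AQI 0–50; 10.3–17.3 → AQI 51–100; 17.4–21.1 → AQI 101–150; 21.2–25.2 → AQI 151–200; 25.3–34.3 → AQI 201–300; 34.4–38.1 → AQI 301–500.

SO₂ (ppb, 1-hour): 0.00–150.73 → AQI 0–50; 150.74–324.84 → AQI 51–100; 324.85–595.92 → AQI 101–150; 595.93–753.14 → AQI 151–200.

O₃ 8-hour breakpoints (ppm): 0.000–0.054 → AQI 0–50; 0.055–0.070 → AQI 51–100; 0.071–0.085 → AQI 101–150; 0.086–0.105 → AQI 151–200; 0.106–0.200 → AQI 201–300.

360

PM2.5: 391.64 lies in 354.02–438.17, so I_lo=201, I_hi=300, C_lo=354.02, C_hi=438.17.
(300−201)/(438.17−354.02) × (391.64−354.02) + 201 = 99/84.15 × 37.62 + 201 ≈ 245.26 → 245.
NO₂: 968.20 lies in 853.58–983.82, so I_lo=201, I_hi=300, C_lo=853.58, C_hi=983.82.
(300−201)/(983.82−853.58) × (968.20−853.58) + 201 = 99/130.24 × 114.62 + 201 ≈ 288.13 → 288.
PM10: row 303.13–484.26 (AQI 101–150). (150−101)·(467.89−303.13)/(484.26−303.13) + 101 = 49·164.76/181.13 + 101 ≈ 145.57 → 146.
CO: 35.5 ∈ [34.4, 38.1] ↔ index [301, 500].
301 + (35.5−34.4)·(500−301)/(38.1−34.4) = 301 + 1.1·199/3.7 ≈ 360.16, so AQI = 360.
SO₂: row 150.74–324.84 (AQI 51–100). (100−51)·(312.12−150.74)/(324.84−150.74) + 51 = 49·161.38/174.10 + 51 ≈ 96.42 → 96.
O₃: 0.004 ∈ [0.000, 0.054] ↔ index [0, 50].
0 + (0.004−0.000)·(50−0)/(0.054−0.000) = 0 + 0.004·50/0.054 ≈ 3.70, so AQI = 4.
Sub-indices: PM2.5→245, NO₂→288, PM10→146, CO→360, SO₂→96, O₃→4. Overall AQI = max = 360; dominant pollutant is CO.
AQI 360: Hazardous.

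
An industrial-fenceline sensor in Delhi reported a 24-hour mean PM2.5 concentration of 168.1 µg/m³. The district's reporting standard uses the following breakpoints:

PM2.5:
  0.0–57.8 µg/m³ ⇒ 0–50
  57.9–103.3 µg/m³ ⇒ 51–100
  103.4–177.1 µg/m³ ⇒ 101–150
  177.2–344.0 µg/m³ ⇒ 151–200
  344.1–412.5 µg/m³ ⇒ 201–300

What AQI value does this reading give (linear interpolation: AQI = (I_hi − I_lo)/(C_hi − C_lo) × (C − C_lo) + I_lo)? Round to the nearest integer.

PM2.5: 168.1 ∈ [103.4, 177.1] ↔ index [101, 150].
101 + (168.1−103.4)·(150−101)/(177.1−103.4) = 101 + 64.7·49/73.7 ≈ 144.02, so AQI = 144.

144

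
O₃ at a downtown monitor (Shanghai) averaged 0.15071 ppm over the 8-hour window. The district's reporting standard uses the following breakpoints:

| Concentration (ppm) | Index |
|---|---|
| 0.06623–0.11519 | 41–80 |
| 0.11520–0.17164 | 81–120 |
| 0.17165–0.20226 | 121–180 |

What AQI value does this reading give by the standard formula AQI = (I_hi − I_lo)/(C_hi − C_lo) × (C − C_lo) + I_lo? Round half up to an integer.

106

O₃: 0.15071 lies in 0.11520–0.17164, so I_lo=81, I_hi=120, C_lo=0.11520, C_hi=0.17164.
(120−81)/(0.17164−0.11520) × (0.15071−0.11520) + 81 = 39/0.05644 × 0.03551 + 81 ≈ 105.54 → 106.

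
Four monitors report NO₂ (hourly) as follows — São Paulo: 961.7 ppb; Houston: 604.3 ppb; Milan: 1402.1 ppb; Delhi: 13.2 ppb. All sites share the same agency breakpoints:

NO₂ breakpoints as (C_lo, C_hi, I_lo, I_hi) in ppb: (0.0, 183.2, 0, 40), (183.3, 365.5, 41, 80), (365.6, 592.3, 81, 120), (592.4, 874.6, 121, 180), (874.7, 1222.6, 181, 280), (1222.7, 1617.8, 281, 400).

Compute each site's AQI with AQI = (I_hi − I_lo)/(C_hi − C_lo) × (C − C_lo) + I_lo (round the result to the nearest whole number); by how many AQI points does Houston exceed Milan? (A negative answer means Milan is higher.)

São Paulo 961.7: bracket 874.7–1222.6 → index 181–280; slope 99/347.9, offset 87.0.
AQI = 181 + 99/347.9·87.0 ≈ 205.76 ⇒ 206.
Houston: 604.3 lies in 592.4–874.6, so I_lo=121, I_hi=180, C_lo=592.4, C_hi=874.6.
(180−121)/(874.6−592.4) × (604.3−592.4) + 121 = 59/282.2 × 11.9 + 121 ≈ 123.49 → 123.
Milan: 1402.1 ∈ [1222.7, 1617.8] ↔ index [281, 400].
281 + (1402.1−1222.7)·(400−281)/(1617.8−1222.7) = 281 + 179.4·119/395.1 ≈ 335.03, so AQI = 335.
Delhi: 13.2 ∈ [0.0, 183.2] ↔ index [0, 40].
0 + (13.2−0.0)·(40−0)/(183.2−0.0) = 0 + 13.2·40/183.2 ≈ 2.88, so AQI = 3.
AQIs: São Paulo=206, Houston=123, Milan=335, Delhi=3. Houston (123) − Milan (335) = -212.

-212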